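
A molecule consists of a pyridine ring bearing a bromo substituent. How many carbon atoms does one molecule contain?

Atom tally by fragment:
  pyridine ring core → C:5 H:5 N:1
  (− 1 ring H displaced by substituents)
  + Br → Br:1
Element totals:
  C: 5
  H: 4
  Br: 1
  N: 1

5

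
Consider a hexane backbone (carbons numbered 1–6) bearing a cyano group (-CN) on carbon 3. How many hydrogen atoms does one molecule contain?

Atom tally by fragment:
  CH3 → C:1 H:3
  CH2 → C:1 H:2
  CH(CN) → C:2 H:1 N:1
  CH2 → C:1 H:2
  CH2 → C:1 H:2
  CH3 → C:1 H:3
Element totals:
  C: 7
  H: 13
  N: 1

13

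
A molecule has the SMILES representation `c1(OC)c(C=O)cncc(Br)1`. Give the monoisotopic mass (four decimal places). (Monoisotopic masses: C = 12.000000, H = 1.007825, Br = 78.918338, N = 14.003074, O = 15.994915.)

Atom tally by fragment:
  pyridine ring core → C:5 H:5 N:1
  (− 3 ring H displaced by substituents)
  + OCH3 → C:1 H:3 O:1
  + CHO → C:1 H:1 O:1
  + Br → Br:1
Element totals:
  C: 7
  H: 6
  Br: 1
  N: 1
  O: 2
Molecular formula: C7H6BrNO2.
  M = 7(12.0) + 6(1.007825) + 78.918338 + 14.003074 + 2(15.994915)
    = 84.000000 + 6.046950 + 78.918338 + 14.003074 + 31.989830 = 214.958192

214.9582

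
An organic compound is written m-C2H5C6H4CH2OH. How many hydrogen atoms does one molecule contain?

12

Atom tally by fragment:
  benzene ring core → C:6 H:6
  (− 2 ring H displaced by substituents)
  + C2H5 → C:2 H:5
  + CH2OH → C:1 H:3 O:1
Element totals:
  C: 9
  H: 12
  O: 1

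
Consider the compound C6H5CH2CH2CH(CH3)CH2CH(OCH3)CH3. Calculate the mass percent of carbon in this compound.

81.50%

Element totals:
  C: 14
  H: 22
  O: 1
Molecular formula: C14H22O.
Molar mass = 206.329 g/mol.
Mass from C: 14 × 12.011 = 168.154 g/mol.
%C = 168.154 / 206.329 × 100 = 81.50%.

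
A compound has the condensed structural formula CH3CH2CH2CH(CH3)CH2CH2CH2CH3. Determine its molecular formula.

Element totals:
  C: 9
  H: 20

C9H20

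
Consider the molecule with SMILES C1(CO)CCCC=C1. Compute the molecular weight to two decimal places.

112.17 g/mol

Atom tally by fragment:
  cyclohexene ring core → C:6 H:10
  (− 1 ring H displaced by substituents)
  + CH2OH → C:1 H:3 O:1
Element totals:
  C: 7
  H: 12
  O: 1
Molecular formula: C7H12O.
  M = 7(12.011) + 12(1.008) + 15.999
    = 84.077 + 12.096 + 15.999 = 112.172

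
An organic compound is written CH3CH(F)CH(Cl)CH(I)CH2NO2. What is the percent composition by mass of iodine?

Atom tally by fragment:
  CH3 → C:1 H:3
  CH(F) → C:1 H:1 F:1
  CH(Cl) → C:1 H:1 Cl:1
  CH(I) → C:1 H:1 I:1
  CH2NO2 → C:1 H:2 N:1 O:2
Element totals:
  C: 5
  H: 8
  Cl: 1
  F: 1
  I: 1
  N: 1
  O: 2
Molecular formula: C5H8ClFINO2.
Molar mass = 295.476 g/mol.
Mass from I: 1 × 126.904 = 126.904 g/mol.
%I = 126.904 / 295.476 × 100 = 42.95%.

42.95%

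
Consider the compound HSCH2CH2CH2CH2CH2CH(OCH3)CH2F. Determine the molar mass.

180.28 g/mol

Atom tally by fragment:
  HSCH2 → C:1 H:3 S:1
  CH2 → C:1 H:2
  CH2 → C:1 H:2
  CH2 → C:1 H:2
  CH2 → C:1 H:2
  CH(OCH3) → C:2 H:4 O:1
  CH2F → C:1 H:2 F:1
Element totals:
  C: 8
  H: 17
  F: 1
  O: 1
  S: 1
Molecular formula: C8H17FOS.
  M = 8(12.011) + 17(1.008) + 18.998 + 15.999 + 32.06
    = 96.088 + 17.136 + 18.998 + 15.999 + 32.060 = 180.281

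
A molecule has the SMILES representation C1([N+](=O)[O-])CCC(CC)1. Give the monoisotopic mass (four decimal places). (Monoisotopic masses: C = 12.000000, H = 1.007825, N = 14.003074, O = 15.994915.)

Atom tally by fragment:
  cyclobutane ring core → C:4 H:8
  (− 2 ring H displaced by substituents)
  + NO2 → N:1 O:2
  + C2H5 → C:2 H:5
Element totals:
  C: 6
  H: 11
  N: 1
  O: 2
Molecular formula: C6H11NO2.
  M = 6(12.0) + 11(1.007825) + 14.003074 + 2(15.994915)
    = 72.000000 + 11.086075 + 14.003074 + 31.989830 = 129.078979

129.0790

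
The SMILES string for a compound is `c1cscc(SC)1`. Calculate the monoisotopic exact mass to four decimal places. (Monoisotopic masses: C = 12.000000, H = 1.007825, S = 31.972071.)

129.9911

Atom tally by fragment:
  thiophene ring core → C:4 H:4 S:1
  (− 1 ring H displaced by substituents)
  + SCH3 → C:1 H:3 S:1
Element totals:
  C: 5
  H: 6
  S: 2
Molecular formula: C5H6S2.
  M = 5(12.0) + 6(1.007825) + 2(31.972071)
    = 60.000000 + 6.046950 + 63.944142 = 129.991092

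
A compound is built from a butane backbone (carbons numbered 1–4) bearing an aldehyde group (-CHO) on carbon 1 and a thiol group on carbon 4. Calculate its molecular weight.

118.19 g/mol

Atom tally by fragment:
  OHCCH2 → C:2 H:3 O:1
  CH2 → C:1 H:2
  CH2 → C:1 H:2
  CH2SH → C:1 H:3 S:1
Element totals:
  C: 5
  H: 10
  O: 1
  S: 1
Molecular formula: C5H10OS.
  M = 5(12.011) + 10(1.008) + 15.999 + 32.06
    = 60.055 + 10.080 + 15.999 + 32.060 = 118.194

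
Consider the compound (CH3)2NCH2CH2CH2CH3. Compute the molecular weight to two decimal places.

101.19 g/mol

Atom tally by fragment:
  (CH3)2NCH2 → C:3 H:8 N:1
  CH2 → C:1 H:2
  CH2 → C:1 H:2
  CH3 → C:1 H:3
Element totals:
  C: 6
  H: 15
  N: 1
Molecular formula: C6H15N.
  M = 6(12.011) + 15(1.008) + 14.007
    = 72.066 + 15.120 + 14.007 = 101.193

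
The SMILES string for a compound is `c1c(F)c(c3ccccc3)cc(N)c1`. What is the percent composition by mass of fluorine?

Atom tally by fragment:
  benzene ring core → C:6 H:6
  (− 3 ring H displaced by substituents)
  + F → F:1
  + C6H5 → C:6 H:5
  + NH2 → N:1 H:2
Element totals:
  C: 12
  H: 10
  F: 1
  N: 1
Molecular formula: C12H10FN.
Molar mass = 187.217 g/mol.
Mass from F: 1 × 18.998 = 18.998 g/mol.
%F = 18.998 / 187.217 × 100 = 10.15%.

10.15%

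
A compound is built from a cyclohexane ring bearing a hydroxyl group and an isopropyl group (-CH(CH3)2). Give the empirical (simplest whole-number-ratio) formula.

C9H18O

Atom tally by fragment:
  cyclohexane ring core → C:6 H:12
  (− 2 ring H displaced by substituents)
  + OH → O:1 H:1
  + CH(CH3)2 → C:3 H:7
Element totals:
  C: 9
  H: 18
  O: 1
Molecular formula: C9H18O.
gcd of subscripts (9, 18, 1) = 1, so the empirical formula equals the molecular formula.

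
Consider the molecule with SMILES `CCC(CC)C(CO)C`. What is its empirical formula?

Atom tally by fragment:
  CH3 → C:1 H:3
  CH2 → C:1 H:2
  CH(C2H5) → C:3 H:6
  CH(CH2OH) → C:2 H:4 O:1
  CH3 → C:1 H:3
Element totals:
  C: 8
  H: 18
  O: 1
Molecular formula: C8H18O.
gcd of subscripts (8, 18, 1) = 1, so the empirical formula equals the molecular formula.

C8H18O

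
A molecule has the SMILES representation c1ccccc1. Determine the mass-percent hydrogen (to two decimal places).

Atom tally by fragment:
  benzene ring core → C:6 H:6
Element totals:
  C: 6
  H: 6
Molecular formula: C6H6.
Molar mass = 78.114 g/mol.
Mass from H: 6 × 1.008 = 6.048 g/mol.
%H = 6.048 / 78.114 × 100 = 7.74%.

7.74%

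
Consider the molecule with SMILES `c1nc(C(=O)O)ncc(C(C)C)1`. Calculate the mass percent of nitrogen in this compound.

Atom tally by fragment:
  pyrimidine ring core → C:4 H:4 N:2
  (− 2 ring H displaced by substituents)
  + COOH → C:1 H:1 O:2
  + CH(CH3)2 → C:3 H:7
Element totals:
  C: 8
  H: 10
  N: 2
  O: 2
Molecular formula: C8H10N2O2.
Molar mass = 166.180 g/mol.
Mass from N: 2 × 14.007 = 28.014 g/mol.
%N = 28.014 / 166.180 × 100 = 16.86%.

16.86%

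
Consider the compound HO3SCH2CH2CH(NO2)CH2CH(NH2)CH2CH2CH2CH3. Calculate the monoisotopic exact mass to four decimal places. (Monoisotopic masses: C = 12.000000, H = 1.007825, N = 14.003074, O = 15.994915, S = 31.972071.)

Element totals:
  C: 9
  H: 20
  N: 2
  O: 5
  S: 1
Molecular formula: C9H20N2O5S.
  M = 9(12.0) + 20(1.007825) + 2(14.003074) + 5(15.994915) + 31.972071
    = 108.000000 + 20.156500 + 28.006148 + 79.974575 + 31.972071 = 268.109294

268.1093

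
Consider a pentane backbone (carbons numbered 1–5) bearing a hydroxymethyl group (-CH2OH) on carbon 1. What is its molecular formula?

C6H14O

Atom tally by fragment:
  HOCH2CH2 → C:2 H:5 O:1
  CH2 → C:1 H:2
  CH2 → C:1 H:2
  CH2 → C:1 H:2
  CH3 → C:1 H:3
Element totals:
  C: 6
  H: 14
  O: 1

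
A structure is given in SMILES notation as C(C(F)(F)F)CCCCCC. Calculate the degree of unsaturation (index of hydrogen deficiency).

Atom tally by fragment:
  F3CCH2 → C:2 H:2 F:3
  CH2 → C:1 H:2
  CH2 → C:1 H:2
  CH2 → C:1 H:2
  CH2 → C:1 H:2
  CH2 → C:1 H:2
  CH3 → C:1 H:3
Element totals:
  C: 8
  H: 15
  F: 3
Molecular formula: C8H15F3.
DoU = (2C + 2 + N − H − X) / 2 = (2·8 + 2 + 0 − 15 − 3) / 2 = 0.

0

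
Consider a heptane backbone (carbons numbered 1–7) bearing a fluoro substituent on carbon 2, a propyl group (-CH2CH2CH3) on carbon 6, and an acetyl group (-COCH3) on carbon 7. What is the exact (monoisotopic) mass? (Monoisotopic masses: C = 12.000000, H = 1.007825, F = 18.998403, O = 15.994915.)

Atom tally by fragment:
  CH3 → C:1 H:3
  CH(F) → C:1 H:1 F:1
  CH2 → C:1 H:2
  CH2 → C:1 H:2
  CH2 → C:1 H:2
  CH(CH2CH2CH3) → C:4 H:8
  CH2COCH3 → C:3 H:5 O:1
Element totals:
  C: 12
  H: 23
  F: 1
  O: 1
Molecular formula: C12H23FO.
  M = 12(12.0) + 23(1.007825) + 18.998403 + 15.994915
    = 144.000000 + 23.179975 + 18.998403 + 15.994915 = 202.173293

202.1733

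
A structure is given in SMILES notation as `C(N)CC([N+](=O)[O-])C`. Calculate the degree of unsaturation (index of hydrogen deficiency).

1

Atom tally by fragment:
  H2NCH2 → C:1 H:4 N:1
  CH2 → C:1 H:2
  CH(NO2) → C:1 H:1 N:1 O:2
  CH3 → C:1 H:3
Element totals:
  C: 4
  H: 10
  N: 2
  O: 2
Molecular formula: C4H10N2O2.
DoU = (2C + 2 + N − H − X) / 2 = (2·4 + 2 + 2 − 10 − 0) / 2 = 1.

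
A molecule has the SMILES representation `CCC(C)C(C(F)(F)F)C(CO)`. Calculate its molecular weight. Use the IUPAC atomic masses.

Atom tally by fragment:
  CH3 → C:1 H:3
  CH2 → C:1 H:2
  CH(CH3) → C:2 H:4
  CH(CF3) → C:2 H:1 F:3
  CH2CH2OH → C:2 H:5 O:1
Element totals:
  C: 8
  H: 15
  F: 3
  O: 1
Molecular formula: C8H15F3O.
  M = 8(12.011) + 15(1.008) + 3(18.998) + 15.999
    = 96.088 + 15.120 + 56.994 + 15.999 = 184.201

184.20 g/mol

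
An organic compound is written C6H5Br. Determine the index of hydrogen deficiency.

4

Element totals:
  C: 6
  H: 5
  Br: 1
Molecular formula: C6H5Br.
DoU = (2C + 2 + N − H − X) / 2 = (2·6 + 2 + 0 − 5 − 1) / 2 = 4.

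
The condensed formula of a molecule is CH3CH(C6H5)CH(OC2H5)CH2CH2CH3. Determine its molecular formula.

C14H22O

Element totals:
  C: 14
  H: 22
  O: 1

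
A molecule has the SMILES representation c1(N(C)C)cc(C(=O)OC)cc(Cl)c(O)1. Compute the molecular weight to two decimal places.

Atom tally by fragment:
  benzene ring core → C:6 H:6
  (− 4 ring H displaced by substituents)
  + N(CH3)2 → N:1 C:2 H:6
  + COOCH3 → C:2 H:3 O:2
  + Cl → Cl:1
  + OH → O:1 H:1
Element totals:
  C: 10
  H: 12
  Cl: 1
  N: 1
  O: 3
Molecular formula: C10H12ClNO3.
  M = 10(12.011) + 12(1.008) + 35.45 + 14.007 + 3(15.999)
    = 120.110 + 12.096 + 35.450 + 14.007 + 47.997 = 229.660

229.66 g/mol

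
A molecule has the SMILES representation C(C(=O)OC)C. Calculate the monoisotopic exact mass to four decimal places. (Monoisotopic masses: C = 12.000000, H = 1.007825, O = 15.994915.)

88.0524

Atom tally by fragment:
  CH3OOCCH2 → C:3 H:5 O:2
  CH3 → C:1 H:3
Element totals:
  C: 4
  H: 8
  O: 2
Molecular formula: C4H8O2.
  M = 4(12.0) + 8(1.007825) + 2(15.994915)
    = 48.000000 + 8.062600 + 31.989830 = 88.052430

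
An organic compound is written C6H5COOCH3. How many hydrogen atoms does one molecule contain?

Atom tally by fragment:
  benzene ring core → C:6 H:6
  (− 1 ring H displaced by substituents)
  + COOCH3 → C:2 H:3 O:2
Element totals:
  C: 8
  H: 8
  O: 2

8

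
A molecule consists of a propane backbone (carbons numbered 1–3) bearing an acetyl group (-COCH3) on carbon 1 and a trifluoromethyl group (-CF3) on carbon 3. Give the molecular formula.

C6H9F3O

Atom tally by fragment:
  CH3COCH2 → C:3 H:5 O:1
  CH2 → C:1 H:2
  CH2CF3 → C:2 H:2 F:3
Element totals:
  C: 6
  H: 9
  F: 3
  O: 1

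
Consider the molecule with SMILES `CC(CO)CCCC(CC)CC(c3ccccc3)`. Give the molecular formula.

C17H28O

Atom tally by fragment:
  CH3 → C:1 H:3
  CH(CH2OH) → C:2 H:4 O:1
  CH2 → C:1 H:2
  CH2 → C:1 H:2
  CH2 → C:1 H:2
  CH(C2H5) → C:3 H:6
  CH2 → C:1 H:2
  CH2C6H5 → C:7 H:7
Element totals:
  C: 17
  H: 28
  O: 1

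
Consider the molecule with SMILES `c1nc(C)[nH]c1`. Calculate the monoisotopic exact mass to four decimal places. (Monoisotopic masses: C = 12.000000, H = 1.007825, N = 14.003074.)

82.0531

Atom tally by fragment:
  imidazole ring core → C:3 H:4 N:2
  (− 1 ring H displaced by substituents)
  + CH3 → C:1 H:3
Element totals:
  C: 4
  H: 6
  N: 2
Molecular formula: C4H6N2.
  M = 4(12.0) + 6(1.007825) + 2(14.003074)
    = 48.000000 + 6.046950 + 28.006148 = 82.053098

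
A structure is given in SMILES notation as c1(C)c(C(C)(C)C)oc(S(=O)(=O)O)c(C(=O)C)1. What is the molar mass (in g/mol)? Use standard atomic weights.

Atom tally by fragment:
  furan ring core → C:4 H:4 O:1
  (− 4 ring H displaced by substituents)
  + CH3 → C:1 H:3
  + C(CH3)3 → C:4 H:9
  + SO3H → S:1 O:3 H:1
  + COCH3 → C:2 H:3 O:1
Element totals:
  C: 11
  H: 16
  O: 5
  S: 1
Molecular formula: C11H16O5S.
  M = 11(12.011) + 16(1.008) + 5(15.999) + 32.06
    = 132.121 + 16.128 + 79.995 + 32.060 = 260.304

260.30 g/mol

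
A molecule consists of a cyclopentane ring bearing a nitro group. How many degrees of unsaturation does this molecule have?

Atom tally by fragment:
  cyclopentane ring core → C:5 H:10
  (− 1 ring H displaced by substituents)
  + NO2 → N:1 O:2
Element totals:
  C: 5
  H: 9
  N: 1
  O: 2
Molecular formula: C5H9NO2.
DoU = (2C + 2 + N − H − X) / 2 = (2·5 + 2 + 1 − 9 − 0) / 2 = 2.

2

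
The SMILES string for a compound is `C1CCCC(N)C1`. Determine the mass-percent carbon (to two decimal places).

72.66%

Atom tally by fragment:
  cyclohexane ring core → C:6 H:12
  (− 1 ring H displaced by substituents)
  + NH2 → N:1 H:2
Element totals:
  C: 6
  H: 13
  N: 1
Molecular formula: C6H13N.
Molar mass = 99.177 g/mol.
Mass from C: 6 × 12.011 = 72.066 g/mol.
%C = 72.066 / 99.177 × 100 = 72.66%.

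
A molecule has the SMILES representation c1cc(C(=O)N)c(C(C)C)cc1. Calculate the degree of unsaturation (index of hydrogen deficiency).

5

Atom tally by fragment:
  benzene ring core → C:6 H:6
  (− 2 ring H displaced by substituents)
  + CONH2 → C:1 H:2 O:1 N:1
  + CH(CH3)2 → C:3 H:7
Element totals:
  C: 10
  H: 13
  N: 1
  O: 1
Molecular formula: C10H13NO.
DoU = (2C + 2 + N − H − X) / 2 = (2·10 + 2 + 1 − 13 − 0) / 2 = 5.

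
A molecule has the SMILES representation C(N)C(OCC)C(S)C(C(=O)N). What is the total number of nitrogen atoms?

Atom tally by fragment:
  H2NCH2 → C:1 H:4 N:1
  CH(OC2H5) → C:3 H:6 O:1
  CH(SH) → C:1 H:2 S:1
  CH2CONH2 → C:2 H:4 O:1 N:1
Element totals:
  C: 7
  H: 16
  N: 2
  O: 2
  S: 1

2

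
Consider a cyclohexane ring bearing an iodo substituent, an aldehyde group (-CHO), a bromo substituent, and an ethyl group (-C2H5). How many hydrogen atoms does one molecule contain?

Atom tally by fragment:
  cyclohexane ring core → C:6 H:12
  (− 4 ring H displaced by substituents)
  + I → I:1
  + CHO → C:1 H:1 O:1
  + Br → Br:1
  + C2H5 → C:2 H:5
Element totals:
  C: 9
  H: 14
  Br: 1
  I: 1
  O: 1

14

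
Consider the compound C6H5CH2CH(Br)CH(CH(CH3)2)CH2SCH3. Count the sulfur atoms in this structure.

Element totals:
  C: 14
  H: 21
  Br: 1
  S: 1

1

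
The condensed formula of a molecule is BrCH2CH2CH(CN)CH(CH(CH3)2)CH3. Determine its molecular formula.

Element totals:
  C: 9
  H: 16
  Br: 1
  N: 1

C9H16BrN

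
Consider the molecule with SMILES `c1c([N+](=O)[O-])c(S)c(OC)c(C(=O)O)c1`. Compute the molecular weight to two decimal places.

Atom tally by fragment:
  benzene ring core → C:6 H:6
  (− 4 ring H displaced by substituents)
  + NO2 → N:1 O:2
  + SH → S:1 H:1
  + OCH3 → C:1 H:3 O:1
  + COOH → C:1 H:1 O:2
Element totals:
  C: 8
  H: 7
  N: 1
  O: 5
  S: 1
Molecular formula: C8H7NO5S.
  M = 8(12.011) + 7(1.008) + 14.007 + 5(15.999) + 32.06
    = 96.088 + 7.056 + 14.007 + 79.995 + 32.060 = 229.206

229.21 g/mol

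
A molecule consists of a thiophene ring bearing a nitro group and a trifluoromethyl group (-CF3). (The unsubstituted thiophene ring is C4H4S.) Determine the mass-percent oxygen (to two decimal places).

Atom tally by fragment:
  thiophene ring core → C:4 H:4 S:1
  (− 2 ring H displaced by substituents)
  + NO2 → N:1 O:2
  + CF3 → C:1 F:3
Element totals:
  C: 5
  H: 2
  F: 3
  N: 1
  O: 2
  S: 1
Molecular formula: C5H2F3NO2S.
Molar mass = 197.130 g/mol.
Mass from O: 2 × 15.999 = 31.998 g/mol.
%O = 31.998 / 197.130 × 100 = 16.23%.

16.23%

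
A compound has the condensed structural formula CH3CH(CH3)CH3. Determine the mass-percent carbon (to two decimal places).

Element totals:
  C: 4
  H: 10
Molecular formula: C4H10.
Molar mass = 58.124 g/mol.
Mass from C: 4 × 12.011 = 48.044 g/mol.
%C = 48.044 / 58.124 × 100 = 82.66%.

82.66%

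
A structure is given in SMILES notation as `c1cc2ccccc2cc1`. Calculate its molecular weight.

Atom tally by fragment:
  naphthalene ring system core → C:10 H:8
Element totals:
  C: 10
  H: 8
Molecular formula: C10H8.
  M = 10(12.011) + 8(1.008)
    = 120.110 + 8.064 = 128.174

128.17 g/mol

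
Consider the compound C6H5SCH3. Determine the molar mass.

124.20 g/mol

Atom tally by fragment:
  benzene ring core → C:6 H:6
  (− 1 ring H displaced by substituents)
  + SCH3 → C:1 H:3 S:1
Element totals:
  C: 7
  H: 8
  S: 1
Molecular formula: C7H8S.
  M = 7(12.011) + 8(1.008) + 32.06
    = 84.077 + 8.064 + 32.060 = 124.201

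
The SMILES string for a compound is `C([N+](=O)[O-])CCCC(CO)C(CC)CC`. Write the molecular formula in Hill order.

C11H23NO3

Atom tally by fragment:
  O2NCH2 → C:1 H:2 N:1 O:2
  CH2 → C:1 H:2
  CH2 → C:1 H:2
  CH2 → C:1 H:2
  CH(CH2OH) → C:2 H:4 O:1
  CH(C2H5) → C:3 H:6
  CH2 → C:1 H:2
  CH3 → C:1 H:3
Element totals:
  C: 11
  H: 23
  N: 1
  O: 3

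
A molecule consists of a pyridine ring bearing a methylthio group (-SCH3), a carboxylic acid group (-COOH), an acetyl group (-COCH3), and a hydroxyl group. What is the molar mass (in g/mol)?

227.23 g/mol

Atom tally by fragment:
  pyridine ring core → C:5 H:5 N:1
  (− 4 ring H displaced by substituents)
  + SCH3 → C:1 H:3 S:1
  + COOH → C:1 H:1 O:2
  + COCH3 → C:2 H:3 O:1
  + OH → O:1 H:1
Element totals:
  C: 9
  H: 9
  N: 1
  O: 4
  S: 1
Molecular formula: C9H9NO4S.
  M = 9(12.011) + 9(1.008) + 14.007 + 4(15.999) + 32.06
    = 108.099 + 9.072 + 14.007 + 63.996 + 32.060 = 227.234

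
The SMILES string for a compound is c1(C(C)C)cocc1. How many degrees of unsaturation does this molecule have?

3

Atom tally by fragment:
  furan ring core → C:4 H:4 O:1
  (− 1 ring H displaced by substituents)
  + CH(CH3)2 → C:3 H:7
Element totals:
  C: 7
  H: 10
  O: 1
Molecular formula: C7H10O.
DoU = (2C + 2 + N − H − X) / 2 = (2·7 + 2 + 0 − 10 − 0) / 2 = 3.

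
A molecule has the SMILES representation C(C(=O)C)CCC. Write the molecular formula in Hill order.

C6H12O

Atom tally by fragment:
  CH3COCH2 → C:3 H:5 O:1
  CH2 → C:1 H:2
  CH2 → C:1 H:2
  CH3 → C:1 H:3
Element totals:
  C: 6
  H: 12
  O: 1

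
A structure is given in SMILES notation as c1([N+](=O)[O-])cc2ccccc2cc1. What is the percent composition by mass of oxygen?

18.48%

Atom tally by fragment:
  naphthalene ring system core → C:10 H:8
  (− 1 ring H displaced by substituents)
  + NO2 → N:1 O:2
Element totals:
  C: 10
  H: 7
  N: 1
  O: 2
Molecular formula: C10H7NO2.
Molar mass = 173.171 g/mol.
Mass from O: 2 × 15.999 = 31.998 g/mol.
%O = 31.998 / 173.171 × 100 = 18.48%.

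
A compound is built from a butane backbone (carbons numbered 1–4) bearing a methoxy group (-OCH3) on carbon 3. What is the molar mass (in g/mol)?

Atom tally by fragment:
  CH3 → C:1 H:3
  CH2 → C:1 H:2
  CH(OCH3) → C:2 H:4 O:1
  CH3 → C:1 H:3
Element totals:
  C: 5
  H: 12
  O: 1
Molecular formula: C5H12O.
  M = 5(12.011) + 12(1.008) + 15.999
    = 60.055 + 12.096 + 15.999 = 88.150

88.15 g/mol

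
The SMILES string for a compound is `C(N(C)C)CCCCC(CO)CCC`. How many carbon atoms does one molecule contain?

Atom tally by fragment:
  (CH3)2NCH2 → C:3 H:8 N:1
  CH2 → C:1 H:2
  CH2 → C:1 H:2
  CH2 → C:1 H:2
  CH2 → C:1 H:2
  CH(CH2OH) → C:2 H:4 O:1
  CH2 → C:1 H:2
  CH2 → C:1 H:2
  CH3 → C:1 H:3
Element totals:
  C: 12
  H: 27
  N: 1
  O: 1

12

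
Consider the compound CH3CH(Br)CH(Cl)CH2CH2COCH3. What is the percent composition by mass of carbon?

Element totals:
  C: 7
  H: 12
  Br: 1
  Cl: 1
  O: 1
Molecular formula: C7H12BrClO.
Molar mass = 227.526 g/mol.
Mass from C: 7 × 12.011 = 84.077 g/mol.
%C = 84.077 / 227.526 × 100 = 36.95%.

36.95%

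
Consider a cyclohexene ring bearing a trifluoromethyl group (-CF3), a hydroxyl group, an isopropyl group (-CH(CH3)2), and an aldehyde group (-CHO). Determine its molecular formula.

C11H15F3O2

Atom tally by fragment:
  cyclohexene ring core → C:6 H:10
  (− 4 ring H displaced by substituents)
  + CF3 → C:1 F:3
  + OH → O:1 H:1
  + CH(CH3)2 → C:3 H:7
  + CHO → C:1 H:1 O:1
Element totals:
  C: 11
  H: 15
  F: 3
  O: 2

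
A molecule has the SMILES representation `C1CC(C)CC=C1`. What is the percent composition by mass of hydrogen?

Atom tally by fragment:
  cyclohexene ring core → C:6 H:10
  (− 1 ring H displaced by substituents)
  + CH3 → C:1 H:3
Element totals:
  C: 7
  H: 12
Molecular formula: C7H12.
Molar mass = 96.173 g/mol.
Mass from H: 12 × 1.008 = 12.096 g/mol.
%H = 12.096 / 96.173 × 100 = 12.58%.

12.58%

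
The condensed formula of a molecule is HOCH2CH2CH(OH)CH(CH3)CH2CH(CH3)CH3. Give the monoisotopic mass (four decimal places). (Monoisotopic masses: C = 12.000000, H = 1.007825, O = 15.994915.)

160.1463

Atom tally by fragment:
  HOCH2 → C:1 H:3 O:1
  CH2 → C:1 H:2
  CH(OH) → C:1 H:2 O:1
  CH(CH3) → C:2 H:4
  CH2 → C:1 H:2
  CH(CH3) → C:2 H:4
  CH3 → C:1 H:3
Element totals:
  C: 9
  H: 20
  O: 2
Molecular formula: C9H20O2.
  M = 9(12.0) + 20(1.007825) + 2(15.994915)
    = 108.000000 + 20.156500 + 31.989830 = 160.146330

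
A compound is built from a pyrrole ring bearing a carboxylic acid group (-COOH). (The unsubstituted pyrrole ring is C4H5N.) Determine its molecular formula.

C5H5NO2

Atom tally by fragment:
  pyrrole ring core → C:4 H:5 N:1
  (− 1 ring H displaced by substituents)
  + COOH → C:1 H:1 O:2
Element totals:
  C: 5
  H: 5
  N: 1
  O: 2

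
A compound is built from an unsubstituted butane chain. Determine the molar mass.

Atom tally by fragment:
  CH3 → C:1 H:3
  CH2 → C:1 H:2
  CH2 → C:1 H:2
  CH3 → C:1 H:3
Element totals:
  C: 4
  H: 10
Molecular formula: C4H10.
  M = 4(12.011) + 10(1.008)
    = 48.044 + 10.080 = 58.124

58.12 g/mol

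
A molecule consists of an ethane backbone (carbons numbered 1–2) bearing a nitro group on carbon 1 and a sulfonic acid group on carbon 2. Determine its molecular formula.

C2H5NO5S

Atom tally by fragment:
  O2NCH2 → C:1 H:2 N:1 O:2
  CH2SO3H → C:1 H:3 S:1 O:3
Element totals:
  C: 2
  H: 5
  N: 1
  O: 5
  S: 1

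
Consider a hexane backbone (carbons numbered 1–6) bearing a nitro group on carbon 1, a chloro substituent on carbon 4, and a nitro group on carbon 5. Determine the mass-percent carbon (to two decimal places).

34.22%

Atom tally by fragment:
  O2NCH2 → C:1 H:2 N:1 O:2
  CH2 → C:1 H:2
  CH2 → C:1 H:2
  CH(Cl) → C:1 H:1 Cl:1
  CH(NO2) → C:1 H:1 N:1 O:2
  CH3 → C:1 H:3
Element totals:
  C: 6
  H: 11
  Cl: 1
  N: 2
  O: 4
Molecular formula: C6H11ClN2O4.
Molar mass = 210.614 g/mol.
Mass from C: 6 × 12.011 = 72.066 g/mol.
%C = 72.066 / 210.614 × 100 = 34.22%.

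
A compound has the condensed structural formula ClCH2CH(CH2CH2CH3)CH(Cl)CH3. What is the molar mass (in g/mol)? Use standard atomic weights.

169.09 g/mol

Element totals:
  C: 7
  H: 14
  Cl: 2
Molecular formula: C7H14Cl2.
  M = 7(12.011) + 14(1.008) + 2(35.45)
    = 84.077 + 14.112 + 70.900 = 169.089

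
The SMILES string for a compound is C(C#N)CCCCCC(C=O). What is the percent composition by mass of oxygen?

Atom tally by fragment:
  NCCH2 → C:2 H:2 N:1
  CH2 → C:1 H:2
  CH2 → C:1 H:2
  CH2 → C:1 H:2
  CH2 → C:1 H:2
  CH2 → C:1 H:2
  CH2CHO → C:2 H:3 O:1
Element totals:
  C: 9
  H: 15
  N: 1
  O: 1
Molecular formula: C9H15NO.
Molar mass = 153.225 g/mol.
Mass from O: 1 × 15.999 = 15.999 g/mol.
%O = 15.999 / 153.225 × 100 = 10.44%.

10.44%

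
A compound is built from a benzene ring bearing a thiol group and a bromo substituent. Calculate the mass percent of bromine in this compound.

42.26%

Atom tally by fragment:
  benzene ring core → C:6 H:6
  (− 2 ring H displaced by substituents)
  + SH → S:1 H:1
  + Br → Br:1
Element totals:
  C: 6
  H: 5
  Br: 1
  S: 1
Molecular formula: C6H5BrS.
Molar mass = 189.070 g/mol.
Mass from Br: 1 × 79.904 = 79.904 g/mol.
%Br = 79.904 / 189.070 × 100 = 42.26%.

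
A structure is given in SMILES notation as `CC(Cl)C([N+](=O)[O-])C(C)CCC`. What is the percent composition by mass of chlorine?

18.30%

Atom tally by fragment:
  CH3 → C:1 H:3
  CH(Cl) → C:1 H:1 Cl:1
  CH(NO2) → C:1 H:1 N:1 O:2
  CH(CH3) → C:2 H:4
  CH2 → C:1 H:2
  CH2 → C:1 H:2
  CH3 → C:1 H:3
Element totals:
  C: 8
  H: 16
  Cl: 1
  N: 1
  O: 2
Molecular formula: C8H16ClNO2.
Molar mass = 193.671 g/mol.
Mass from Cl: 1 × 35.45 = 35.450 g/mol.
%Cl = 35.450 / 193.671 × 100 = 18.30%.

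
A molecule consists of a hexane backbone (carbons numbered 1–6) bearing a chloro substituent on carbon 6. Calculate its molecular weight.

Atom tally by fragment:
  CH3 → C:1 H:3
  CH2 → C:1 H:2
  CH2 → C:1 H:2
  CH2 → C:1 H:2
  CH2 → C:1 H:2
  CH2Cl → C:1 H:2 Cl:1
Element totals:
  C: 6
  H: 13
  Cl: 1
Molecular formula: C6H13Cl.
  M = 6(12.011) + 13(1.008) + 35.45
    = 72.066 + 13.104 + 35.450 = 120.620

120.62 g/mol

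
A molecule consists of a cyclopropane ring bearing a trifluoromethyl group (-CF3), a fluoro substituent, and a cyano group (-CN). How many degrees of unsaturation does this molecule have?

Atom tally by fragment:
  cyclopropane ring core → C:3 H:6
  (− 3 ring H displaced by substituents)
  + CF3 → C:1 F:3
  + F → F:1
  + CN → C:1 N:1
Element totals:
  C: 5
  H: 3
  F: 4
  N: 1
Molecular formula: C5H3F4N.
DoU = (2C + 2 + N − H − X) / 2 = (2·5 + 2 + 1 − 3 − 4) / 2 = 3.

3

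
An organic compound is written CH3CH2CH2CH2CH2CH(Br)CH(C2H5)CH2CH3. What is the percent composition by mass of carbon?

Element totals:
  C: 11
  H: 23
  Br: 1
Molecular formula: C11H23Br.
Molar mass = 235.209 g/mol.
Mass from C: 11 × 12.011 = 132.121 g/mol.
%C = 132.121 / 235.209 × 100 = 56.17%.

56.17%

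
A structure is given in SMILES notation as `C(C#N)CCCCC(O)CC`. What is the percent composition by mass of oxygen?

Atom tally by fragment:
  NCCH2 → C:2 H:2 N:1
  CH2 → C:1 H:2
  CH2 → C:1 H:2
  CH2 → C:1 H:2
  CH2 → C:1 H:2
  CH(OH) → C:1 H:2 O:1
  CH2 → C:1 H:2
  CH3 → C:1 H:3
Element totals:
  C: 9
  H: 17
  N: 1
  O: 1
Molecular formula: C9H17NO.
Molar mass = 155.241 g/mol.
Mass from O: 1 × 15.999 = 15.999 g/mol.
%O = 15.999 / 155.241 × 100 = 10.31%.

10.31%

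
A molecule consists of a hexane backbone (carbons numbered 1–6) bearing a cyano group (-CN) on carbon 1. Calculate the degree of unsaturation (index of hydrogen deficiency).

Atom tally by fragment:
  NCCH2 → C:2 H:2 N:1
  CH2 → C:1 H:2
  CH2 → C:1 H:2
  CH2 → C:1 H:2
  CH2 → C:1 H:2
  CH3 → C:1 H:3
Element totals:
  C: 7
  H: 13
  N: 1
Molecular formula: C7H13N.
DoU = (2C + 2 + N − H − X) / 2 = (2·7 + 2 + 1 − 13 − 0) / 2 = 2.

2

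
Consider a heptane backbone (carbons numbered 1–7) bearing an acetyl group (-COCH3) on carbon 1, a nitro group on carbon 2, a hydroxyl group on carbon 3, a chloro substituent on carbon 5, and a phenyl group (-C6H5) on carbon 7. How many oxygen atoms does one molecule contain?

Atom tally by fragment:
  CH3COCH2 → C:3 H:5 O:1
  CH(NO2) → C:1 H:1 N:1 O:2
  CH(OH) → C:1 H:2 O:1
  CH2 → C:1 H:2
  CH(Cl) → C:1 H:1 Cl:1
  CH2 → C:1 H:2
  CH2C6H5 → C:7 H:7
Element totals:
  C: 15
  H: 20
  Cl: 1
  N: 1
  O: 4

4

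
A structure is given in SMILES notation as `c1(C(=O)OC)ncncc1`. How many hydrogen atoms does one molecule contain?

Atom tally by fragment:
  pyrimidine ring core → C:4 H:4 N:2
  (− 1 ring H displaced by substituents)
  + COOCH3 → C:2 H:3 O:2
Element totals:
  C: 6
  H: 6
  N: 2
  O: 2

6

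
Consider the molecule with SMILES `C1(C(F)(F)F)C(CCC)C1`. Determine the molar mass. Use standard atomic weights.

152.16 g/mol

Atom tally by fragment:
  cyclopropane ring core → C:3 H:6
  (− 2 ring H displaced by substituents)
  + CF3 → C:1 F:3
  + CH2CH2CH3 → C:3 H:7
Element totals:
  C: 7
  H: 11
  F: 3
Molecular formula: C7H11F3.
  M = 7(12.011) + 11(1.008) + 3(18.998)
    = 84.077 + 11.088 + 56.994 = 152.159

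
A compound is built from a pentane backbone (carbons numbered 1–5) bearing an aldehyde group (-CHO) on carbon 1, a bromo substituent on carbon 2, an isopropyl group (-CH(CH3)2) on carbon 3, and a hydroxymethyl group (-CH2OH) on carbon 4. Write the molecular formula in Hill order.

C10H19BrO2

Atom tally by fragment:
  OHCCH2 → C:2 H:3 O:1
  CH(Br) → C:1 H:1 Br:1
  CH(CH(CH3)2) → C:4 H:8
  CH(CH2OH) → C:2 H:4 O:1
  CH3 → C:1 H:3
Element totals:
  C: 10
  H: 19
  Br: 1
  O: 2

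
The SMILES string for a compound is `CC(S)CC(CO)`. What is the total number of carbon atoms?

Atom tally by fragment:
  CH3 → C:1 H:3
  CH(SH) → C:1 H:2 S:1
  CH2 → C:1 H:2
  CH2CH2OH → C:2 H:5 O:1
Element totals:
  C: 5
  H: 12
  O: 1
  S: 1

5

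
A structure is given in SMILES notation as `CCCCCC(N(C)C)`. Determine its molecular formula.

C8H19N

Atom tally by fragment:
  CH3 → C:1 H:3
  CH2 → C:1 H:2
  CH2 → C:1 H:2
  CH2 → C:1 H:2
  CH2 → C:1 H:2
  CH2N(CH3)2 → C:3 H:8 N:1
Element totals:
  C: 8
  H: 19
  N: 1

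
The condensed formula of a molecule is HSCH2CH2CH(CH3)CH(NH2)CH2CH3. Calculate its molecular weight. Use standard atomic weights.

147.28 g/mol

Element totals:
  C: 7
  H: 17
  N: 1
  S: 1
Molecular formula: C7H17NS.
  M = 7(12.011) + 17(1.008) + 14.007 + 32.06
    = 84.077 + 17.136 + 14.007 + 32.060 = 147.280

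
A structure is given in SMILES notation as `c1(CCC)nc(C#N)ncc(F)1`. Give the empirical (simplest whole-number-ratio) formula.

Atom tally by fragment:
  pyrimidine ring core → C:4 H:4 N:2
  (− 3 ring H displaced by substituents)
  + CH2CH2CH3 → C:3 H:7
  + CN → C:1 N:1
  + F → F:1
Element totals:
  C: 8
  H: 8
  F: 1
  N: 3
Molecular formula: C8H8FN3.
gcd of subscripts (8, 1, 8, 3) = 1, so the empirical formula equals the molecular formula.

C8H8FN3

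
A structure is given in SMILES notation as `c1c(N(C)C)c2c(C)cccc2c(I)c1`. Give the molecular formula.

Atom tally by fragment:
  naphthalene ring system core → C:10 H:8
  (− 3 ring H displaced by substituents)
  + N(CH3)2 → N:1 C:2 H:6
  + CH3 → C:1 H:3
  + I → I:1
Element totals:
  C: 13
  H: 14
  I: 1
  N: 1

C13H14IN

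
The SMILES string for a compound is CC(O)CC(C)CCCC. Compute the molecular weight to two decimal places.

Atom tally by fragment:
  CH3 → C:1 H:3
  CH(OH) → C:1 H:2 O:1
  CH2 → C:1 H:2
  CH(CH3) → C:2 H:4
  CH2 → C:1 H:2
  CH2 → C:1 H:2
  CH2 → C:1 H:2
  CH3 → C:1 H:3
Element totals:
  C: 9
  H: 20
  O: 1
Molecular formula: C9H20O.
  M = 9(12.011) + 20(1.008) + 15.999
    = 108.099 + 20.160 + 15.999 = 144.258

144.26 g/mol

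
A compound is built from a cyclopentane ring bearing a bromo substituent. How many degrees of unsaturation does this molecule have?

1

Atom tally by fragment:
  cyclopentane ring core → C:5 H:10
  (− 1 ring H displaced by substituents)
  + Br → Br:1
Element totals:
  C: 5
  H: 9
  Br: 1
Molecular formula: C5H9Br.
DoU = (2C + 2 + N − H − X) / 2 = (2·5 + 2 + 0 − 9 − 1) / 2 = 1.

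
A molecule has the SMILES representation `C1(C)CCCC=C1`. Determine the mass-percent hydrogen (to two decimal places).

Atom tally by fragment:
  cyclohexene ring core → C:6 H:10
  (− 1 ring H displaced by substituents)
  + CH3 → C:1 H:3
Element totals:
  C: 7
  H: 12
Molecular formula: C7H12.
Molar mass = 96.173 g/mol.
Mass from H: 12 × 1.008 = 12.096 g/mol.
%H = 12.096 / 96.173 × 100 = 12.58%.

12.58%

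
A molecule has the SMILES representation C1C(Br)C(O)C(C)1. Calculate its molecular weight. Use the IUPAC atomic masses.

165.03 g/mol

Atom tally by fragment:
  cyclobutane ring core → C:4 H:8
  (− 3 ring H displaced by substituents)
  + Br → Br:1
  + OH → O:1 H:1
  + CH3 → C:1 H:3
Element totals:
  C: 5
  H: 9
  Br: 1
  O: 1
Molecular formula: C5H9BrO.
  M = 5(12.011) + 9(1.008) + 79.904 + 15.999
    = 60.055 + 9.072 + 79.904 + 15.999 = 165.030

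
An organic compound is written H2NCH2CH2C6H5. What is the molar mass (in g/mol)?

Element totals:
  C: 8
  H: 11
  N: 1
Molecular formula: C8H11N.
  M = 8(12.011) + 11(1.008) + 14.007
    = 96.088 + 11.088 + 14.007 = 121.183

121.18 g/mol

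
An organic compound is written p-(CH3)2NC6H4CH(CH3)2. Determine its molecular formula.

Element totals:
  C: 11
  H: 17
  N: 1

C11H17N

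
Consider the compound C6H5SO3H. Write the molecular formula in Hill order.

C6H6O3S

Element totals:
  C: 6
  H: 6
  O: 3
  S: 1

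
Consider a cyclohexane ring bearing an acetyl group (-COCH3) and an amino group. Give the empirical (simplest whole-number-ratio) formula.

C8H15NO

Atom tally by fragment:
  cyclohexane ring core → C:6 H:12
  (− 2 ring H displaced by substituents)
  + COCH3 → C:2 H:3 O:1
  + NH2 → N:1 H:2
Element totals:
  C: 8
  H: 15
  N: 1
  O: 1
Molecular formula: C8H15NO.
gcd of subscripts (8, 15, 1, 1) = 1, so the empirical formula equals the molecular formula.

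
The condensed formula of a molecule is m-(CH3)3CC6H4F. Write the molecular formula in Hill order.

C10H13F

Atom tally by fragment:
  benzene ring core → C:6 H:6
  (− 2 ring H displaced by substituents)
  + C(CH3)3 → C:4 H:9
  + F → F:1
Element totals:
  C: 10
  H: 13
  F: 1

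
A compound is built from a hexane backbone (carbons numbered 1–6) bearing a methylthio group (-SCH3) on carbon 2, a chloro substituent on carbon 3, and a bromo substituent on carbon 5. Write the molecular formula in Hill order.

C7H14BrClS

Atom tally by fragment:
  CH3 → C:1 H:3
  CH(SCH3) → C:2 H:4 S:1
  CH(Cl) → C:1 H:1 Cl:1
  CH2 → C:1 H:2
  CH(Br) → C:1 H:1 Br:1
  CH3 → C:1 H:3
Element totals:
  C: 7
  H: 14
  Br: 1
  Cl: 1
  S: 1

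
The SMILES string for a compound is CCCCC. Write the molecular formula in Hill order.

C5H12

Atom tally by fragment:
  CH3 → C:1 H:3
  CH2 → C:1 H:2
  CH2 → C:1 H:2
  CH2 → C:1 H:2
  CH3 → C:1 H:3
Element totals:
  C: 5
  H: 12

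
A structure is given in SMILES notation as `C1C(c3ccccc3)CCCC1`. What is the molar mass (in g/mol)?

Atom tally by fragment:
  cyclohexane ring core → C:6 H:12
  (− 1 ring H displaced by substituents)
  + C6H5 → C:6 H:5
Element totals:
  C: 12
  H: 16
Molecular formula: C12H16.
  M = 12(12.011) + 16(1.008)
    = 144.132 + 16.128 = 160.260

160.26 g/mol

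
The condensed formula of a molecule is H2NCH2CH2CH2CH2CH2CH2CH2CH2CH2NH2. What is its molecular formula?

Atom tally by fragment:
  H2NCH2 → C:1 H:4 N:1
  CH2 → C:1 H:2
  CH2 → C:1 H:2
  CH2 → C:1 H:2
  CH2 → C:1 H:2
  CH2 → C:1 H:2
  CH2 → C:1 H:2
  CH2 → C:1 H:2
  CH2NH2 → C:1 H:4 N:1
Element totals:
  C: 9
  H: 22
  N: 2

C9H22N2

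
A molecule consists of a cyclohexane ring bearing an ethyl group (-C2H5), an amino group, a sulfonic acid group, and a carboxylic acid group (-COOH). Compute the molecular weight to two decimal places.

251.30 g/mol

Atom tally by fragment:
  cyclohexane ring core → C:6 H:12
  (− 4 ring H displaced by substituents)
  + C2H5 → C:2 H:5
  + NH2 → N:1 H:2
  + SO3H → S:1 O:3 H:1
  + COOH → C:1 H:1 O:2
Element totals:
  C: 9
  H: 17
  N: 1
  O: 5
  S: 1
Molecular formula: C9H17NO5S.
  M = 9(12.011) + 17(1.008) + 14.007 + 5(15.999) + 32.06
    = 108.099 + 17.136 + 14.007 + 79.995 + 32.060 = 251.297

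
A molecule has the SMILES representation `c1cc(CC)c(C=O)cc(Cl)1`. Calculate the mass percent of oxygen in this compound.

9.49%

Atom tally by fragment:
  benzene ring core → C:6 H:6
  (− 3 ring H displaced by substituents)
  + C2H5 → C:2 H:5
  + CHO → C:1 H:1 O:1
  + Cl → Cl:1
Element totals:
  C: 9
  H: 9
  Cl: 1
  O: 1
Molecular formula: C9H9ClO.
Molar mass = 168.620 g/mol.
Mass from O: 1 × 15.999 = 15.999 g/mol.
%O = 15.999 / 168.620 × 100 = 9.49%.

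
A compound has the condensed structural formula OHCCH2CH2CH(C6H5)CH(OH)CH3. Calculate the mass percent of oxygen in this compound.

16.64%

Atom tally by fragment:
  OHCCH2 → C:2 H:3 O:1
  CH2 → C:1 H:2
  CH(C6H5) → C:7 H:6
  CH(OH) → C:1 H:2 O:1
  CH3 → C:1 H:3
Element totals:
  C: 12
  H: 16
  O: 2
Molecular formula: C12H16O2.
Molar mass = 192.258 g/mol.
Mass from O: 2 × 15.999 = 31.998 g/mol.
%O = 31.998 / 192.258 × 100 = 16.64%.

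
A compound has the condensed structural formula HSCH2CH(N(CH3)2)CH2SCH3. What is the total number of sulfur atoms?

Atom tally by fragment:
  HSCH2 → C:1 H:3 S:1
  CH(N(CH3)2) → C:3 H:7 N:1
  CH2SCH3 → C:2 H:5 S:1
Element totals:
  C: 6
  H: 15
  N: 1
  S: 2

2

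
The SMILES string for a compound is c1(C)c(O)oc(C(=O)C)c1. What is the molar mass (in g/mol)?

140.14 g/mol

Atom tally by fragment:
  furan ring core → C:4 H:4 O:1
  (− 3 ring H displaced by substituents)
  + CH3 → C:1 H:3
  + OH → O:1 H:1
  + COCH3 → C:2 H:3 O:1
Element totals:
  C: 7
  H: 8
  O: 3
Molecular formula: C7H8O3.
  M = 7(12.011) + 8(1.008) + 3(15.999)
    = 84.077 + 8.064 + 47.997 = 140.138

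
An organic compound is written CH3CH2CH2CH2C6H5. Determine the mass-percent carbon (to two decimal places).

89.49%

Atom tally by fragment:
  CH3 → C:1 H:3
  CH2 → C:1 H:2
  CH2 → C:1 H:2
  CH2C6H5 → C:7 H:7
Element totals:
  C: 10
  H: 14
Molecular formula: C10H14.
Molar mass = 134.222 g/mol.
Mass from C: 10 × 12.011 = 120.110 g/mol.
%C = 120.110 / 134.222 × 100 = 89.49%.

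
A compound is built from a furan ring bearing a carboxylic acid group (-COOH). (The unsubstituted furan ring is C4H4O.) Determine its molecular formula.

C5H4O3

Atom tally by fragment:
  furan ring core → C:4 H:4 O:1
  (− 1 ring H displaced by substituents)
  + COOH → C:1 H:1 O:2
Element totals:
  C: 5
  H: 4
  O: 3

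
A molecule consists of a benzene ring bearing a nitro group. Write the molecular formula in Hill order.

Atom tally by fragment:
  benzene ring core → C:6 H:6
  (− 1 ring H displaced by substituents)
  + NO2 → N:1 O:2
Element totals:
  C: 6
  H: 5
  N: 1
  O: 2

C6H5NO2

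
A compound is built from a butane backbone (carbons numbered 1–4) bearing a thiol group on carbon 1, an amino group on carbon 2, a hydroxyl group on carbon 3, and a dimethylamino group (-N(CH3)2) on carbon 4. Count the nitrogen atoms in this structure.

Atom tally by fragment:
  HSCH2 → C:1 H:3 S:1
  CH(NH2) → C:1 H:3 N:1
  CH(OH) → C:1 H:2 O:1
  CH2N(CH3)2 → C:3 H:8 N:1
Element totals:
  C: 6
  H: 16
  N: 2
  O: 1
  S: 1

2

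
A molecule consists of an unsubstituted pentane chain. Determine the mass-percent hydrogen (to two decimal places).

Atom tally by fragment:
  CH3 → C:1 H:3
  CH2 → C:1 H:2
  CH2 → C:1 H:2
  CH2 → C:1 H:2
  CH3 → C:1 H:3
Element totals:
  C: 5
  H: 12
Molecular formula: C5H12.
Molar mass = 72.151 g/mol.
Mass from H: 12 × 1.008 = 12.096 g/mol.
%H = 12.096 / 72.151 × 100 = 16.76%.

16.76%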